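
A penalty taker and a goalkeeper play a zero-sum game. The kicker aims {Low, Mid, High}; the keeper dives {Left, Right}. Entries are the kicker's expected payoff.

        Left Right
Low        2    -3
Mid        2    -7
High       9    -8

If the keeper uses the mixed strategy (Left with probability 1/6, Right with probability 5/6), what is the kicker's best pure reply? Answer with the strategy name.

Expected payoff of Low: (1/6)·2 + (5/6)·(-3) = -13/6.
Expected payoff of Mid: (1/6)·2 + (5/6)·(-7) = -11/2.
Expected payoff of High: (1/6)·9 + (5/6)·(-8) = -31/6.
The largest is -13/6, so the kicker's best response is Low.

Low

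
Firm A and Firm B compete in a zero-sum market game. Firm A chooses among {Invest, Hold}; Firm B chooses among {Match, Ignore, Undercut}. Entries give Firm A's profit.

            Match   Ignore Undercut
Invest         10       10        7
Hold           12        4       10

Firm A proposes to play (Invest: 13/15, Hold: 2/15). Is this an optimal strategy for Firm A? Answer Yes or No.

No

Against Match this mix gives (13/15)·10 + (2/15)·12 = 154/15.
Against Ignore this mix gives (13/15)·10 + (2/15)·4 = 46/5.
Against Undercut this mix gives (13/15)·7 + (2/15)·10 = 37/5.
Firm B will play Undercut, holding Firm A to 37/5. Shifting weight toward the row that does better against Undercut would raise this floor (the equalizing mix achieves 8 against both Undercut and Ignore), so the proposed strategy is not optimal.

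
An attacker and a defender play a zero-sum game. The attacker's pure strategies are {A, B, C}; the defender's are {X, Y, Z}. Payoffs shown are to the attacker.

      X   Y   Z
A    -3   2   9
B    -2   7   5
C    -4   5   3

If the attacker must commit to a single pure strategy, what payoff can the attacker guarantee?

Row minima: A → -3, B → -2, C → -4.
The best of these is -2.

-2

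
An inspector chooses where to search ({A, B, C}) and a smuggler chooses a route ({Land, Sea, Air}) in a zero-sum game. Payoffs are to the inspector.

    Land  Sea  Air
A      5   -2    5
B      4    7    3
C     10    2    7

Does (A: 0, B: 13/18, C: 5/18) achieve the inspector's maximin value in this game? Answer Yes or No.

No

Against Land this mix gives (13/18)·4 + (5/18)·10 = 17/3.
Against Sea this mix gives (13/18)·7 + (5/18)·2 = 101/18.
Against Air this mix gives (13/18)·3 + (5/18)·7 = 37/9.
The smuggler will play Air, holding the inspector to 37/9. Shifting weight toward the row that does better against Air would raise this floor (the equalizing mix achieves 43/9 against both Air and Sea), so the proposed strategy is not optimal.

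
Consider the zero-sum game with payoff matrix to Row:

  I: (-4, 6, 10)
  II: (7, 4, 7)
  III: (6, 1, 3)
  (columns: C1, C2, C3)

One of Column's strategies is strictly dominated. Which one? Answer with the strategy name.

C3

C2 holds Row's payoff strictly below C3 in every row: 6 < 10, 4 < 7, 1 < 3.
So C3 is strictly dominated for Column.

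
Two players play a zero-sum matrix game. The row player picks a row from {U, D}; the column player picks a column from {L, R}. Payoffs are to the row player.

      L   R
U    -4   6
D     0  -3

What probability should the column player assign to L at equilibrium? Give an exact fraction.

Row minima: U → -4, D → -3; maximin = -3.
Column maxima: L → 0, R → 6; minimax = 0.
-3 ≠ 0, so there is no saddle point; optimal play is mixed.
Let the row player play U with probability p. Expected payoff against L: (-4)p + 0(1−p) = −4p; against R: 6p + (-3)(1−p) = 9p − 3.
Setting these equal: −4p = 9p − 3 ⇒ −13p = -3 ⇒ p = 3/13, and the value is (-4)·(3/13) = -12/13.
For the column player: with q = P(L), equating U's and D's payoffs gives −10q + 6 = 3q − 3 ⇒ q = 9/13.

9/13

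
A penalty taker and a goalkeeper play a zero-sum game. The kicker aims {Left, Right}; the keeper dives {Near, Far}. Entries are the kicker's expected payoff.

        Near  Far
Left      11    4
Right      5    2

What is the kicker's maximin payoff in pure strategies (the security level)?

4

Row minima: Left → 4, Right → 2.
The best of these is 4.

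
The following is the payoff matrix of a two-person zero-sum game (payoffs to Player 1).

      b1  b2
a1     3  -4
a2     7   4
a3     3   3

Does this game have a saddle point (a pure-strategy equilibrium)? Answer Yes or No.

Yes

Row minima: a1 → -4, a2 → 4, a3 → 3; maximin = 4.
Column maxima: b1 → 7, b2 → 4; minimax = 4.
maximin = minimax = 4, so a saddle point exists.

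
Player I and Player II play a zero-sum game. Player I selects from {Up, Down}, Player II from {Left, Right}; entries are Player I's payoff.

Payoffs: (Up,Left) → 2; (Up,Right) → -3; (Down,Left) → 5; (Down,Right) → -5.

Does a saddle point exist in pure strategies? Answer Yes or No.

Yes

Row minima: Up → -3, Down → -5; maximin = -3.
Column maxima: Left → 5, Right → -3; minimax = -3.
maximin = minimax = -3, so a saddle point exists.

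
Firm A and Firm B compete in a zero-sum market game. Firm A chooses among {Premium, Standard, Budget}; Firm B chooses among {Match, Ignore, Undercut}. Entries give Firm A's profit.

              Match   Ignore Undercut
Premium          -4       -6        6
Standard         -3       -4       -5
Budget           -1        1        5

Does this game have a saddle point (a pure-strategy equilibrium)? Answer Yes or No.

Row minima: Premium → -6, Standard → -5, Budget → -1; maximin = -1.
Column maxima: Match → -1, Ignore → 1, Undercut → 6; minimax = -1.
maximin = minimax = -1, so a saddle point exists.

Yes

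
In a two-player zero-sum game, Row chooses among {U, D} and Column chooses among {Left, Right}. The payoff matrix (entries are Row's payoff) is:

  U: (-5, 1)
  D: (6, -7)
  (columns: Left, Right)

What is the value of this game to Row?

-29/19

Row minima: U → -5, D → -7; maximin = -5.
Column maxima: Left → 6, Right → 1; minimax = 1.
-5 ≠ 1, so there is no saddle point; optimal play is mixed.
Let Row play U with probability p. Expected payoff against Left: (-5)p + 6(1−p) = −11p + 6; against Right: 1p + (-7)(1−p) = 8p − 7.
Setting these equal: −11p + 6 = 8p − 7 ⇒ −19p = -13 ⇒ p = 13/19, and the value is (-11)·(13/19) + 6 = -29/19.
For Column: with q = P(Left), equating U's and D's payoffs gives −6q + 1 = 13q − 7 ⇒ q = 8/19.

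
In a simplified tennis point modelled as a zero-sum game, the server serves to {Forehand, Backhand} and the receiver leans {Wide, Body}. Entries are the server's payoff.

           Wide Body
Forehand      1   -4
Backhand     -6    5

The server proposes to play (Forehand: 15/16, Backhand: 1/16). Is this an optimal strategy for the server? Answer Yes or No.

Against Wide this mix gives (15/16)·1 + (1/16)·(-6) = 9/16.
Against Body this mix gives (15/16)·(-4) + (1/16)·5 = -55/16.
The receiver will play Body, holding the server to -55/16. Shifting weight toward the row that does better against Body would raise this floor (the equalizing mix achieves -19/16 against both Body and Wide), so the proposed strategy is not optimal.

No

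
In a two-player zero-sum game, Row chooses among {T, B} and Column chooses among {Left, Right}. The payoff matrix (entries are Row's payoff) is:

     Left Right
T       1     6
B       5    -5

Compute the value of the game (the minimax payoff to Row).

7/3

Row minima: T → 1, B → -5; maximin = 1.
Column maxima: Left → 5, Right → 6; minimax = 5.
1 ≠ 5, so there is no saddle point; optimal play is mixed.
Let Row play T with probability p. Expected payoff against Left: 1p + 5(1−p) = −4p + 5; against Right: 6p + (-5)(1−p) = 11p − 5.
Setting these equal: −4p + 5 = 11p − 5 ⇒ −15p = -10 ⇒ p = 2/3, and the value is (-4)·(2/3) + 5 = 7/3.
For Column: with q = P(Left), equating T's and B's payoffs gives −5q + 6 = 10q − 5 ⇒ q = 11/15.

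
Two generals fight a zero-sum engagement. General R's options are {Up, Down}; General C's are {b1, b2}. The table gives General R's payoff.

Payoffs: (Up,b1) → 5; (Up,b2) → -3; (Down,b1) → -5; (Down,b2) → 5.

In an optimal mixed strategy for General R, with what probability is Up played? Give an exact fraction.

5/9

Row minima: Up → -3, Down → -5; maximin = -3.
Column maxima: b1 → 5, b2 → 5; minimax = 5.
-3 ≠ 5, so there is no saddle point; optimal play is mixed.
Let General R play Up with probability p. Expected payoff against b1: 5p + (-5)(1−p) = 10p − 5; against b2: (-3)p + 5(1−p) = −8p + 5.
Setting these equal: 10p − 5 = −8p + 5 ⇒ 18p = 10 ⇒ p = 5/9, and the value is (10)·(5/9) − 5 = 5/9.
For General C: with q = P(b1), equating Up's and Down's payoffs gives 8q − 3 = −10q + 5 ⇒ q = 4/9.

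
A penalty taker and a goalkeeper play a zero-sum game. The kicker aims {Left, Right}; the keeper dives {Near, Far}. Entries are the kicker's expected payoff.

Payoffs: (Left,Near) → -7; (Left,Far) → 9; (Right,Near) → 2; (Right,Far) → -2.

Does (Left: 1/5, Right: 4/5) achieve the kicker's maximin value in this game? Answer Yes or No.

Against Near this mix gives (1/5)·(-7) + (4/5)·2 = 1/5.
Against Far this mix gives (1/5)·9 + (4/5)·(-2) = 1/5.
All of the keeper's active replies (Near, Far) yield 1/5, and no column does worse for the kicker. The mix makes the keeper indifferent and guarantees 1/5, so it is optimal.

Yes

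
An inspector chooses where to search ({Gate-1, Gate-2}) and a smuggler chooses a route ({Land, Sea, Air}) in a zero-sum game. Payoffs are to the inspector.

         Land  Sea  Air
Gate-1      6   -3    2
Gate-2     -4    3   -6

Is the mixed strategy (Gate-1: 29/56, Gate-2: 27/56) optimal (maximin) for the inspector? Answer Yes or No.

No

Against Land this mix gives (29/56)·6 + (27/56)·(-4) = 33/28.
Against Sea this mix gives (29/56)·(-3) + (27/56)·3 = -3/28.
Against Air this mix gives (29/56)·2 + (27/56)·(-6) = -13/7.
The smuggler will play Air, holding the inspector to -13/7. Shifting weight toward the row that does better against Air would raise this floor (the equalizing mix achieves -6/7 against both Air and Sea), so the proposed strategy is not optimal.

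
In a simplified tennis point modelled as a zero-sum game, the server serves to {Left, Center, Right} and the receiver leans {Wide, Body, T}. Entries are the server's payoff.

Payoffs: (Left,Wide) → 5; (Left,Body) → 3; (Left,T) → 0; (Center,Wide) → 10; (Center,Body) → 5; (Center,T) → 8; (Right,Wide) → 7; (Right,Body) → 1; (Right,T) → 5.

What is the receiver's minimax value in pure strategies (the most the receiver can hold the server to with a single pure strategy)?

Column maxima: Wide → 10, Body → 5, T → 8.
The smallest of these is 5.

5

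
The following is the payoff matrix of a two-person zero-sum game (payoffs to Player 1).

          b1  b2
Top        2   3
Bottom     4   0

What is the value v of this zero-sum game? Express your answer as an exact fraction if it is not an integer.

12/5

Row minima: Top → 2, Bottom → 0; maximin = 2.
Column maxima: b1 → 4, b2 → 3; minimax = 3.
2 ≠ 3, so there is no saddle point; optimal play is mixed.
Let Player 1 play Top with probability p. Expected payoff against b1: 2p + 4(1−p) = −2p + 4; against b2: 3p + 0(1−p) = 3p.
Setting these equal: −2p + 4 = 3p ⇒ −5p = -4 ⇒ p = 4/5, and the value is (-2)·(4/5) + 4 = 12/5.
For Player 2: with q = P(b1), equating Top's and Bottom's payoffs gives −q + 3 = 4q ⇒ q = 3/5.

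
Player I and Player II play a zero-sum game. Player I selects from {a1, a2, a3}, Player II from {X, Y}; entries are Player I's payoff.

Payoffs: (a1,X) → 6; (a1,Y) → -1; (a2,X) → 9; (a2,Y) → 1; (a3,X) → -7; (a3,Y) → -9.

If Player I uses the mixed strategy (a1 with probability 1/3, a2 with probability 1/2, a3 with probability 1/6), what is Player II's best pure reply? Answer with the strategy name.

If Player II plays X, Player I's expected payoff is (1/3)·6 + (1/2)·9 + (1/6)·(-7) = 16/3.
If Player II plays Y, Player I's expected payoff is (1/3)·(-1) + (1/2)·1 + (1/6)·(-9) = -4/3.
Player II minimizes Player I's payoff; the smallest is -4/3, so the best response is Y.

Y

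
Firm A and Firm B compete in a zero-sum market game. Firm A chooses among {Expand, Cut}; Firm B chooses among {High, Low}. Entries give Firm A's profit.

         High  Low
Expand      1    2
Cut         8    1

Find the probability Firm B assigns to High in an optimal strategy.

Row minima: Expand → 1, Cut → 1; maximin = 1.
Column maxima: High → 8, Low → 2; minimax = 2.
1 ≠ 2, so there is no saddle point; optimal play is mixed.
Let Firm A play Expand with probability p. Expected payoff against High: 1p + 8(1−p) = −7p + 8; against Low: 2p + 1(1−p) = p + 1.
Setting these equal: −7p + 8 = p + 1 ⇒ −8p = -7 ⇒ p = 7/8, and the value is (-7)·(7/8) + 8 = 15/8.
For Firm B: with q = P(High), equating Expand's and Cut's payoffs gives −q + 2 = 7q + 1 ⇒ q = 1/8.

1/8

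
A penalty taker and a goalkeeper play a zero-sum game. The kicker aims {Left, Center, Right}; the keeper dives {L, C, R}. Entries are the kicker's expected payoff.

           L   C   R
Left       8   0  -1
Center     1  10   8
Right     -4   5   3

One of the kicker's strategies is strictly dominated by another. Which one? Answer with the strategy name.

Right

Center gives a strictly higher payoff than Right against every column: 1 > -4, 10 > 5, 8 > 3.
So Right is strictly dominated and the kicker never plays it.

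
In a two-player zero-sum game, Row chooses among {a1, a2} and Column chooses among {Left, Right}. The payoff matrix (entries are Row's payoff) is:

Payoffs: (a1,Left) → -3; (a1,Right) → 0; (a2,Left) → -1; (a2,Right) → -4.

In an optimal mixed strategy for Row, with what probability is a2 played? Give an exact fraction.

Row minima: a1 → -3, a2 → -4; maximin = -3.
Column maxima: Left → -1, Right → 0; minimax = -1.
-3 ≠ -1, so there is no saddle point; optimal play is mixed.
Let Row play a1 with probability p. Expected payoff against Left: (-3)p + (-1)(1−p) = −2p − 1; against Right: 0p + (-4)(1−p) = 4p − 4.
Setting these equal: −2p − 1 = 4p − 4 ⇒ −6p = -3 ⇒ p = 1/2, and the value is (-2)·(1/2) − 1 = -2.
For Column: with q = P(Left), equating a1's and a2's payoffs gives −3q = 3q − 4 ⇒ q = 2/3.

1/2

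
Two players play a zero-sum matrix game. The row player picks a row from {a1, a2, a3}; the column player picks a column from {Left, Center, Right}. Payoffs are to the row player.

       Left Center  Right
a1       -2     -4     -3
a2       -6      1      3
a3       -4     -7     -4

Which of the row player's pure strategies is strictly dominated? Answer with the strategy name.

a3

a1 gives a strictly higher payoff than a3 against every column: -2 > -4, -4 > -7, -3 > -4.
So a3 is strictly dominated and the row player never plays it.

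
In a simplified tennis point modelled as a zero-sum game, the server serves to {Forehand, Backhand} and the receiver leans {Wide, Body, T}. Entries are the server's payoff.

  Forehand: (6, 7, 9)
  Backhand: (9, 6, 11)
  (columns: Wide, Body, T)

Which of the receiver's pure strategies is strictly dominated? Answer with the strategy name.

T

Wide holds the server's payoff strictly below T in every row: 6 < 9, 9 < 11.
So T is strictly dominated for the receiver.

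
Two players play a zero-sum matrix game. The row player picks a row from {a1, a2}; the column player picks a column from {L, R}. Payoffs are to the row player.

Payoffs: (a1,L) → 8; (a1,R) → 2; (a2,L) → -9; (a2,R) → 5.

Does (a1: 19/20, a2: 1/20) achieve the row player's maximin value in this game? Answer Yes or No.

Against L this mix gives (19/20)·8 + (1/20)·(-9) = 143/20.
Against R this mix gives (19/20)·2 + (1/20)·5 = 43/20.
The column player will play R, holding the row player to 43/20. Shifting weight toward the row that does better against R would raise this floor (the equalizing mix achieves 29/10 against both R and L), so the proposed strategy is not optimal.

No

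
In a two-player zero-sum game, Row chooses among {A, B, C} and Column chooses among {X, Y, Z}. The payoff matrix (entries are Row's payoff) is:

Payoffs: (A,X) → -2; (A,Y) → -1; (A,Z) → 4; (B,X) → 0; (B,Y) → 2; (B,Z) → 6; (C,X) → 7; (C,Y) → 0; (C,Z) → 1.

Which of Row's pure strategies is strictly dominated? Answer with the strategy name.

B gives a strictly higher payoff than A against every column: 0 > -2, 2 > -1, 6 > 4.
So A is strictly dominated and Row never plays it.

A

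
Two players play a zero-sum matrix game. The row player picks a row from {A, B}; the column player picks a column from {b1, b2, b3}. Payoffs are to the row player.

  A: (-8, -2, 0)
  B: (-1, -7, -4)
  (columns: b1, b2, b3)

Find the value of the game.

-9/2

Row minima: A → -8, B → -7; maximin = -7.
Column maxima: b1 → -1, b2 → -2, b3 → 0; minimax = -2.
-7 ≠ -2, so there is no saddle point; optimal play is mixed.
b3 is strictly dominated by b2 (it gives the row player strictly more in every row), so the column player never plays it.
On the remaining 2×2 (A, B vs b1, b2):
Let the row player play A with probability p. Expected payoff against b1: (-8)p + (-1)(1−p) = −7p − 1; against b2: (-2)p + (-7)(1−p) = 5p − 7.
Setting these equal: −7p − 1 = 5p − 7 ⇒ −12p = -6 ⇒ p = 1/2, and the value is (-7)·(1/2) − 1 = -9/2.
For the column player: with q = P(b1), equating A's and B's payoffs gives −6q − 2 = 6q − 7 ⇒ q = 5/12.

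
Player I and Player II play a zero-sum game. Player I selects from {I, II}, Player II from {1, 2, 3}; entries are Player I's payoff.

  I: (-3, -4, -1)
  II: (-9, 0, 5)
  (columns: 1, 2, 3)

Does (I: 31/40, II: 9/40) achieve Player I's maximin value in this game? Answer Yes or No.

No

Against 1 this mix gives (31/40)·(-3) + (9/40)·(-9) = -87/20.
Against 2 this mix gives (31/40)·(-4) + (9/40)·0 = -31/10.
Against 3 this mix gives (31/40)·(-1) + (9/40)·5 = 7/20.
Player II will play 1, holding Player I to -87/20. Shifting weight toward the row that does better against 1 would raise this floor (the equalizing mix achieves -18/5 against both 1 and 2), so the proposed strategy is not optimal.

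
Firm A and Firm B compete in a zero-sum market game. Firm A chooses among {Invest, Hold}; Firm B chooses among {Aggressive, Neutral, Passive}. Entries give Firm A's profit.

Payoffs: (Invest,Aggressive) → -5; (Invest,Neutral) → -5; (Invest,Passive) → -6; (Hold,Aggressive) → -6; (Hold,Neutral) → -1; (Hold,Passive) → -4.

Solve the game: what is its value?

Row minima: Invest → -6, Hold → -6; maximin = -6.
Column maxima: Aggressive → -5, Neutral → -1, Passive → -4; minimax = -5.
-6 ≠ -5, so there is no saddle point; optimal play is mixed.
Neutral is strictly dominated by Passive (it gives Firm A strictly more in every row), so Firm B never plays it.
On the remaining 2×2 (Invest, Hold vs Aggressive, Passive):
Let Firm A play Invest with probability p. Expected payoff against Aggressive: (-5)p + (-6)(1−p) = p − 6; against Passive: (-6)p + (-4)(1−p) = −2p − 4.
Setting these equal: p − 6 = −2p − 4 ⇒ 3p = 2 ⇒ p = 2/3, and the value is (1)·(2/3) − 6 = -16/3.
For Firm B: with q = P(Aggressive), equating Invest's and Hold's payoffs gives q − 6 = −2q − 4 ⇒ q = 2/3.

-16/3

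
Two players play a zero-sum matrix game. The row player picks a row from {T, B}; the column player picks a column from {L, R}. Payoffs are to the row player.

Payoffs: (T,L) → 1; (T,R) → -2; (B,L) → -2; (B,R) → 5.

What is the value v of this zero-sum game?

Row minima: T → -2, B → -2; maximin = -2.
Column maxima: L → 1, R → 5; minimax = 1.
-2 ≠ 1, so there is no saddle point; optimal play is mixed.
Let the row player play T with probability p. Expected payoff against L: 1p + (-2)(1−p) = 3p − 2; against R: (-2)p + 5(1−p) = −7p + 5.
Setting these equal: 3p − 2 = −7p + 5 ⇒ 10p = 7 ⇒ p = 7/10, and the value is (3)·(7/10) − 2 = 1/10.
For the column player: with q = P(L), equating T's and B's payoffs gives 3q − 2 = −7q + 5 ⇒ q = 7/10.

1/10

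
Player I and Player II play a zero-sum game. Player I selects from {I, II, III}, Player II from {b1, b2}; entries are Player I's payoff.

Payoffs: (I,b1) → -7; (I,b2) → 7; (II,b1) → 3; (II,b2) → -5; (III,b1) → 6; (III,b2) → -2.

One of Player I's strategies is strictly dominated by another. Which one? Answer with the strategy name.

II

III gives a strictly higher payoff than II against every column: 6 > 3, -2 > -5.
So II is strictly dominated and Player I never plays it.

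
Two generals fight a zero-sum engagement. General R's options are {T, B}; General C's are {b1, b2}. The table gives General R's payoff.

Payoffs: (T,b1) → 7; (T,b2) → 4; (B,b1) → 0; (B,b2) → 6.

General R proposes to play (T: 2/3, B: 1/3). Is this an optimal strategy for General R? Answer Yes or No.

Against b1 this mix gives (2/3)·7 + (1/3)·0 = 14/3.
Against b2 this mix gives (2/3)·4 + (1/3)·6 = 14/3.
All of General C's active replies (b1, b2) yield 14/3, and no column does worse for General R. The mix makes General C indifferent and guarantees 14/3, so it is optimal.

Yes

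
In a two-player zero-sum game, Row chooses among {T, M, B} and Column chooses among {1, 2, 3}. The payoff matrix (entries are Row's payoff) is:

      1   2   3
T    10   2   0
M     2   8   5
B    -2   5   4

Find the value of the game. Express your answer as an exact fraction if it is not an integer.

Row minima: T → 0, M → 2, B → -2; maximin = 2.
Column maxima: 1 → 10, 2 → 8, 3 → 5; minimax = 5.
2 ≠ 5, so there is no saddle point; optimal play is mixed.
B is strictly dominated by M, so Row never plays it.
2 is strictly dominated by 3 (it gives Row strictly more in every row), so Column never plays it.
On the remaining 2×2 (T, M vs 1, 3):
Let Row play T with probability p. Expected payoff against 1: 10p + 2(1−p) = 8p + 2; against 3: 0p + 5(1−p) = −5p + 5.
Setting these equal: 8p + 2 = −5p + 5 ⇒ 13p = 3 ⇒ p = 3/13, and the value is (8)·(3/13) + 2 = 50/13.
For Column: with q = P(1), equating T's and M's payoffs gives 10q = −3q + 5 ⇒ q = 5/13.

50/13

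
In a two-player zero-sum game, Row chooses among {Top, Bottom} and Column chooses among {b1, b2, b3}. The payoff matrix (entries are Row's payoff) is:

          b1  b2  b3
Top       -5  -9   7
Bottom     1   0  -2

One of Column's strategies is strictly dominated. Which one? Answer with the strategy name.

b1

b2 holds Row's payoff strictly below b1 in every row: -9 < -5, 0 < 1.
So b1 is strictly dominated for Column.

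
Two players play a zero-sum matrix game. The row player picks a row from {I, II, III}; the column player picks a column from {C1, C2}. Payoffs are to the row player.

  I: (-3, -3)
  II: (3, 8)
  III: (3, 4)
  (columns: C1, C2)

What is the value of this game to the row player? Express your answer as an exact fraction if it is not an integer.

3

Row minima: I → -3, II → 3, III → 3; maximin = 3.
Column maxima: C1 → 3, C2 → 8; minimax = 3.
Since maximin = minimax = 3, there is a saddle point and the value is 3.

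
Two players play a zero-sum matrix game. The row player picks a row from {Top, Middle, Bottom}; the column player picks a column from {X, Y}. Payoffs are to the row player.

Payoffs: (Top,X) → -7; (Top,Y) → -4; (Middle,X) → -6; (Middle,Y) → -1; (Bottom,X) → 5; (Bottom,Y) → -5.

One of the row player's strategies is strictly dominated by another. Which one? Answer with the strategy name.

Middle gives a strictly higher payoff than Top against every column: -6 > -7, -1 > -4.
So Top is strictly dominated and the row player never plays it.

Top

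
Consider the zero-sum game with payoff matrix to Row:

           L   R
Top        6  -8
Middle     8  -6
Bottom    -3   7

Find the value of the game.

Row minima: Top → -8, Middle → -6, Bottom → -3; maximin = -3.
Column maxima: L → 8, R → 7; minimax = 7.
-3 ≠ 7, so there is no saddle point; optimal play is mixed.
Top is strictly dominated by Middle, so Row never plays it.
On the remaining 2×2 (Middle, Bottom vs L, R):
Let Row play Middle with probability p. Expected payoff against L: 8p + (-3)(1−p) = 11p − 3; against R: (-6)p + 7(1−p) = −13p + 7.
Setting these equal: 11p − 3 = −13p + 7 ⇒ 24p = 10 ⇒ p = 5/12, and the value is (11)·(5/12) − 3 = 19/12.
For Column: with q = P(L), equating Middle's and Bottom's payoffs gives 14q − 6 = −10q + 7 ⇒ q = 13/24.

19/12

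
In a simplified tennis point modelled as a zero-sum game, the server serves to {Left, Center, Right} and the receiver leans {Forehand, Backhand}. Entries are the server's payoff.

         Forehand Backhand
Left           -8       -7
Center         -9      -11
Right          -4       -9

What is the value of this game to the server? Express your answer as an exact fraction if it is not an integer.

Row minima: Left → -8, Center → -11, Right → -9; maximin = -8.
Column maxima: Forehand → -4, Backhand → -7; minimax = -7.
-8 ≠ -7, so there is no saddle point; optimal play is mixed.
Center is strictly dominated by Left, so the server never plays it.
On the remaining 2×2 (Left, Right vs Forehand, Backhand):
Let the server play Left with probability p. Expected payoff against Forehand: (-8)p + (-4)(1−p) = −4p − 4; against Backhand: (-7)p + (-9)(1−p) = 2p − 9.
Setting these equal: −4p − 4 = 2p − 9 ⇒ −6p = -5 ⇒ p = 5/6, and the value is (-4)·(5/6) − 4 = -22/3.
For the receiver: with q = P(Forehand), equating Left's and Right's payoffs gives −q − 7 = 5q − 9 ⇒ q = 1/3.

-22/3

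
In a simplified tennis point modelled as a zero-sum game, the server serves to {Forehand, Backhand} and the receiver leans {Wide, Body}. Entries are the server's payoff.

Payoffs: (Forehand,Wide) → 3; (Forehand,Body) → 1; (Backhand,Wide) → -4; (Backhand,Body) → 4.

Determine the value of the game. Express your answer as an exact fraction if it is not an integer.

Row minima: Forehand → 1, Backhand → -4; maximin = 1.
Column maxima: Wide → 3, Body → 4; minimax = 3.
1 ≠ 3, so there is no saddle point; optimal play is mixed.
Let the server play Forehand with probability p. Expected payoff against Wide: 3p + (-4)(1−p) = 7p − 4; against Body: 1p + 4(1−p) = −3p + 4.
Setting these equal: 7p − 4 = −3p + 4 ⇒ 10p = 8 ⇒ p = 4/5, and the value is (7)·(4/5) − 4 = 8/5.
For the receiver: with q = P(Wide), equating Forehand's and Backhand's payoffs gives 2q + 1 = −8q + 4 ⇒ q = 3/10.

8/5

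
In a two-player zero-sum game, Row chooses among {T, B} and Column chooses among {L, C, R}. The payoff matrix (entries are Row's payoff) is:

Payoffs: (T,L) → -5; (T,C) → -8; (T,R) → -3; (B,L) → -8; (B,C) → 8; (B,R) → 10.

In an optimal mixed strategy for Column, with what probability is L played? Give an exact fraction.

16/19

Row minima: T → -8, B → -8; maximin = -8.
Column maxima: L → -5, C → 8, R → 10; minimax = -5.
-8 ≠ -5, so there is no saddle point; optimal play is mixed.
R is strictly dominated by L (it gives Row strictly more in every row), so Column never plays it.
On the remaining 2×2 (T, B vs L, C):
Let Row play T with probability p. Expected payoff against L: (-5)p + (-8)(1−p) = 3p − 8; against C: (-8)p + 8(1−p) = −16p + 8.
Setting these equal: 3p − 8 = −16p + 8 ⇒ 19p = 16 ⇒ p = 16/19, and the value is (3)·(16/19) − 8 = -104/19.
For Column: with q = P(L), equating T's and B's payoffs gives 3q − 8 = −16q + 8 ⇒ q = 16/19.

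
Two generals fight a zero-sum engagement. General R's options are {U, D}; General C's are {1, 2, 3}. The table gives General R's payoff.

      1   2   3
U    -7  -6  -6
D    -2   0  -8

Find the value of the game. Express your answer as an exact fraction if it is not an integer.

Row minima: U → -7, D → -8; maximin = -7.
Column maxima: 1 → -2, 2 → 0, 3 → -6; minimax = -6.
-7 ≠ -6, so there is no saddle point; optimal play is mixed.
2 is strictly dominated by 1 (it gives General R strictly more in every row), so General C never plays it.
On the remaining 2×2 (U, D vs 1, 3):
Let General R play U with probability p. Expected payoff against 1: (-7)p + (-2)(1−p) = −5p − 2; against 3: (-6)p + (-8)(1−p) = 2p − 8.
Setting these equal: −5p − 2 = 2p − 8 ⇒ −7p = -6 ⇒ p = 6/7, and the value is (-5)·(6/7) − 2 = -44/7.
For General C: with q = P(1), equating U's and D's payoffs gives −q − 6 = 6q − 8 ⇒ q = 2/7.

-44/7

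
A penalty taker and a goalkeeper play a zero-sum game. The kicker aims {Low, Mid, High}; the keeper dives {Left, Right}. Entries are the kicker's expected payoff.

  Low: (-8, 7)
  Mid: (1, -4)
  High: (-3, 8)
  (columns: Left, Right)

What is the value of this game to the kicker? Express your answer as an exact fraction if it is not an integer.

-1/4

Row minima: Low → -8, Mid → -4, High → -3; maximin = -3.
Column maxima: Left → 1, Right → 8; minimax = 1.
-3 ≠ 1, so there is no saddle point; optimal play is mixed.
Low is strictly dominated by High, so the kicker never plays it.
On the remaining 2×2 (Mid, High vs Left, Right):
Let the kicker play Mid with probability p. Expected payoff against Left: 1p + (-3)(1−p) = 4p − 3; against Right: (-4)p + 8(1−p) = −12p + 8.
Setting these equal: 4p − 3 = −12p + 8 ⇒ 16p = 11 ⇒ p = 11/16, and the value is (4)·(11/16) − 3 = -1/4.
For the keeper: with q = P(Left), equating Mid's and High's payoffs gives 5q − 4 = −11q + 8 ⇒ q = 3/4.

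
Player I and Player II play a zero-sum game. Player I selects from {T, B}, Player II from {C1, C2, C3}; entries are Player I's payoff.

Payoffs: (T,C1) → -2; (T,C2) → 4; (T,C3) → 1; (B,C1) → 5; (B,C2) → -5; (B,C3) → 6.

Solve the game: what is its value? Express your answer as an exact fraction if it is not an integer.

Row minima: T → -2, B → -5; maximin = -2.
Column maxima: C1 → 5, C2 → 4, C3 → 6; minimax = 4.
-2 ≠ 4, so there is no saddle point; optimal play is mixed.
C3 is strictly dominated by C1 (it gives Player I strictly more in every row), so Player II never plays it.
On the remaining 2×2 (T, B vs C1, C2):
Let Player I play T with probability p. Expected payoff against C1: (-2)p + 5(1−p) = −7p + 5; against C2: 4p + (-5)(1−p) = 9p − 5.
Setting these equal: −7p + 5 = 9p − 5 ⇒ −16p = -10 ⇒ p = 5/8, and the value is (-7)·(5/8) + 5 = 5/8.
For Player II: with q = P(C1), equating T's and B's payoffs gives −6q + 4 = 10q − 5 ⇒ q = 9/16.

5/8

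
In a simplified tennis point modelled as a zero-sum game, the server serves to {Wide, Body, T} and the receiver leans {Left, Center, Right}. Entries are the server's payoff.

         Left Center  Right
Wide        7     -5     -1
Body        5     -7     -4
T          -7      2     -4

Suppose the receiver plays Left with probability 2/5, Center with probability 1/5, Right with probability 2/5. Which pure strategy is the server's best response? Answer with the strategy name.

Expected payoff of Wide: (2/5)·7 + (1/5)·(-5) + (2/5)·(-1) = 7/5.
Expected payoff of Body: (2/5)·5 + (1/5)·(-7) + (2/5)·(-4) = -1.
Expected payoff of T: (2/5)·(-7) + (1/5)·2 + (2/5)·(-4) = -4.
The largest is 7/5, so the server's best response is Wide.

Wide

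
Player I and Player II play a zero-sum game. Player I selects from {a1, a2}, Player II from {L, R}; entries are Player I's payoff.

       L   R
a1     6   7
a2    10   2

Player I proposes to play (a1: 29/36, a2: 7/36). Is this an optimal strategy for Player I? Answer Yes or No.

Against L this mix gives (29/36)·6 + (7/36)·10 = 61/9.
Against R this mix gives (29/36)·7 + (7/36)·2 = 217/36.
Player II will play R, holding Player I to 217/36. Shifting weight toward the row that does better against R would raise this floor (the equalizing mix achieves 58/9 against both R and L), so the proposed strategy is not optimal.

No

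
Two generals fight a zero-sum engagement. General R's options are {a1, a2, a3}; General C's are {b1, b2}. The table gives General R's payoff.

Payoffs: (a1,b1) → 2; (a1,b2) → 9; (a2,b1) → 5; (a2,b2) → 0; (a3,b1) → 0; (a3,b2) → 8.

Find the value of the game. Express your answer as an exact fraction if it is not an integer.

15/4

Row minima: a1 → 2, a2 → 0, a3 → 0; maximin = 2.
Column maxima: b1 → 5, b2 → 9; minimax = 5.
2 ≠ 5, so there is no saddle point; optimal play is mixed.
a3 is strictly dominated by a1, so General R never plays it.
On the remaining 2×2 (a1, a2 vs b1, b2):
Let General R play a1 with probability p. Expected payoff against b1: 2p + 5(1−p) = −3p + 5; against b2: 9p + 0(1−p) = 9p.
Setting these equal: −3p + 5 = 9p ⇒ −12p = -5 ⇒ p = 5/12, and the value is (-3)·(5/12) + 5 = 15/4.
For General C: with q = P(b1), equating a1's and a2's payoffs gives −7q + 9 = 5q ⇒ q = 3/4.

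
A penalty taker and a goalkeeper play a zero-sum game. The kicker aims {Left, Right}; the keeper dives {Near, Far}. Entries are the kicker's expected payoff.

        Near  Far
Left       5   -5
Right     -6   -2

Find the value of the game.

-20/7

Row minima: Left → -5, Right → -6; maximin = -5.
Column maxima: Near → 5, Far → -2; minimax = -2.
-5 ≠ -2, so there is no saddle point; optimal play is mixed.
Let the kicker play Left with probability p. Expected payoff against Near: 5p + (-6)(1−p) = 11p − 6; against Far: (-5)p + (-2)(1−p) = −3p − 2.
Setting these equal: 11p − 6 = −3p − 2 ⇒ 14p = 4 ⇒ p = 2/7, and the value is (11)·(2/7) − 6 = -20/7.
For the keeper: with q = P(Near), equating Left's and Right's payoffs gives 10q − 5 = −4q − 2 ⇒ q = 3/14.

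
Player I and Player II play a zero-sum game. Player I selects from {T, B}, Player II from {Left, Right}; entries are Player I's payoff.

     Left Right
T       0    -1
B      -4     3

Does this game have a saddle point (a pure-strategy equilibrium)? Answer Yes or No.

Row minima: T → -1, B → -4; maximin = -1.
Column maxima: Left → 0, Right → 3; minimax = 0.
-1 ≠ 0, so no pure-strategy equilibrium exists.

No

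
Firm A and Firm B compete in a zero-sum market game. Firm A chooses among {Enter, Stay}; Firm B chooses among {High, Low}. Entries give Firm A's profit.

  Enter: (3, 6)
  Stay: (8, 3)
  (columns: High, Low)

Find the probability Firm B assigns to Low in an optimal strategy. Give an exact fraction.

5/8

Row minima: Enter → 3, Stay → 3; maximin = 3.
Column maxima: High → 8, Low → 6; minimax = 6.
3 ≠ 6, so there is no saddle point; optimal play is mixed.
Let Firm A play Enter with probability p. Expected payoff against High: 3p + 8(1−p) = −5p + 8; against Low: 6p + 3(1−p) = 3p + 3.
Setting these equal: −5p + 8 = 3p + 3 ⇒ −8p = -5 ⇒ p = 5/8, and the value is (-5)·(5/8) + 8 = 39/8.
For Firm B: with q = P(High), equating Enter's and Stay's payoffs gives −3q + 6 = 5q + 3 ⇒ q = 3/8.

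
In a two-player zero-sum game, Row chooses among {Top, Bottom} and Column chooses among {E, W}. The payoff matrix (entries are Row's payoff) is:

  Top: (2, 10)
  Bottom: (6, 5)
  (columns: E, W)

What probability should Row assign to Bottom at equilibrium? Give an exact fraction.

8/9

Row minima: Top → 2, Bottom → 5; maximin = 5.
Column maxima: E → 6, W → 10; minimax = 6.
5 ≠ 6, so there is no saddle point; optimal play is mixed.
Let Row play Top with probability p. Expected payoff against E: 2p + 6(1−p) = −4p + 6; against W: 10p + 5(1−p) = 5p + 5.
Setting these equal: −4p + 6 = 5p + 5 ⇒ −9p = -1 ⇒ p = 1/9, and the value is (-4)·(1/9) + 6 = 50/9.
For Column: with q = P(E), equating Top's and Bottom's payoffs gives −8q + 10 = q + 5 ⇒ q = 5/9.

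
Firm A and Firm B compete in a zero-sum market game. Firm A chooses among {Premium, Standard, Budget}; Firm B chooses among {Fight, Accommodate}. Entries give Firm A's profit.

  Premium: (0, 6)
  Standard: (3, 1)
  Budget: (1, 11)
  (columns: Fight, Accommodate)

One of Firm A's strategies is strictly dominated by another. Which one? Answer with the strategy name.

Premium

Budget gives a strictly higher payoff than Premium against every column: 1 > 0, 11 > 6.
So Premium is strictly dominated and Firm A never plays it.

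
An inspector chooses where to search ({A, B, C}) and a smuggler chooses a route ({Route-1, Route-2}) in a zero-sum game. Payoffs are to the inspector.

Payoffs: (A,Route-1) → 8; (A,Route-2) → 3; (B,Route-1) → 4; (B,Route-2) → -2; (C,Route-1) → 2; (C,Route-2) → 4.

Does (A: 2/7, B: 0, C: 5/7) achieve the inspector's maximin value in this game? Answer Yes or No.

Against Route-1 this mix gives (2/7)·8 + (5/7)·2 = 26/7.
Against Route-2 this mix gives (2/7)·3 + (5/7)·4 = 26/7.
All of the smuggler's active replies (Route-1, Route-2) yield 26/7, and no column does worse for the inspector. The mix makes the smuggler indifferent and guarantees 26/7, so it is optimal.

Yes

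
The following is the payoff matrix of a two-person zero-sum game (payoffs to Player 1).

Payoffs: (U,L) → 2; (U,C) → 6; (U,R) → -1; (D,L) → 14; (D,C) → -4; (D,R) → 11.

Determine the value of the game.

31/11

Row minima: U → -1, D → -4; maximin = -1.
Column maxima: L → 14, C → 6, R → 11; minimax = 6.
-1 ≠ 6, so there is no saddle point; optimal play is mixed.
L is strictly dominated by R (it gives Player 1 strictly more in every row), so Player 2 never plays it.
On the remaining 2×2 (U, D vs C, R):
Let Player 1 play U with probability p. Expected payoff against C: 6p + (-4)(1−p) = 10p − 4; against R: (-1)p + 11(1−p) = −12p + 11.
Setting these equal: 10p − 4 = −12p + 11 ⇒ 22p = 15 ⇒ p = 15/22, and the value is (10)·(15/22) − 4 = 31/11.
For Player 2: with q = P(C), equating U's and D's payoffs gives 7q − 1 = −15q + 11 ⇒ q = 6/11.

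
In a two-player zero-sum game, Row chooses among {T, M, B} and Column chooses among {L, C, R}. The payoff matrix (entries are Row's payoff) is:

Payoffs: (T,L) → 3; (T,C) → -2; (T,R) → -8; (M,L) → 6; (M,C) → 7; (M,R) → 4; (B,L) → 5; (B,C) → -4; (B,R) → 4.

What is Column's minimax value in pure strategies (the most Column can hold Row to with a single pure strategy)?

4

Column maxima: L → 6, C → 7, R → 4.
The smallest of these is 4.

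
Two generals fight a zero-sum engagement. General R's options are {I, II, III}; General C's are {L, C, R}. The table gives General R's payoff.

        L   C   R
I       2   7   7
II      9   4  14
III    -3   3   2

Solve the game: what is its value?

Row minima: I → 2, II → 4, III → -3; maximin = 4.
Column maxima: L → 9, C → 7, R → 14; minimax = 7.
4 ≠ 7, so there is no saddle point; optimal play is mixed.
III is strictly dominated by I, so General R never plays it.
R is strictly dominated by L (it gives General R strictly more in every row), so General C never plays it.
On the remaining 2×2 (I, II vs L, C):
Let General R play I with probability p. Expected payoff against L: 2p + 9(1−p) = −7p + 9; against C: 7p + 4(1−p) = 3p + 4.
Setting these equal: −7p + 9 = 3p + 4 ⇒ −10p = -5 ⇒ p = 1/2, and the value is (-7)·(1/2) + 9 = 11/2.
For General C: with q = P(L), equating I's and II's payoffs gives −5q + 7 = 5q + 4 ⇒ q = 3/10.

11/2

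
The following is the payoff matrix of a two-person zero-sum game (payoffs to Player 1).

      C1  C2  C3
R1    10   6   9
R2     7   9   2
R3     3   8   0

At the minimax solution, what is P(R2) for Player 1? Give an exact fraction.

Row minima: R1 → 6, R2 → 2, R3 → 0; maximin = 6.
Column maxima: C1 → 10, C2 → 9, C3 → 9; minimax = 9.
6 ≠ 9, so there is no saddle point; optimal play is mixed.
R3 is strictly dominated by R2, so Player 1 never plays it.
C1 is strictly dominated by C3 (it gives Player 1 strictly more in every row), so Player 2 never plays it.
On the remaining 2×2 (R1, R2 vs C2, C3):
Let Player 1 play R1 with probability p. Expected payoff against C2: 6p + 9(1−p) = −3p + 9; against C3: 9p + 2(1−p) = 7p + 2.
Setting these equal: −3p + 9 = 7p + 2 ⇒ −10p = -7 ⇒ p = 7/10, and the value is (-3)·(7/10) + 9 = 69/10.
For Player 2: with q = P(C2), equating R1's and R2's payoffs gives −3q + 9 = 7q + 2 ⇒ q = 7/10.

3/10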